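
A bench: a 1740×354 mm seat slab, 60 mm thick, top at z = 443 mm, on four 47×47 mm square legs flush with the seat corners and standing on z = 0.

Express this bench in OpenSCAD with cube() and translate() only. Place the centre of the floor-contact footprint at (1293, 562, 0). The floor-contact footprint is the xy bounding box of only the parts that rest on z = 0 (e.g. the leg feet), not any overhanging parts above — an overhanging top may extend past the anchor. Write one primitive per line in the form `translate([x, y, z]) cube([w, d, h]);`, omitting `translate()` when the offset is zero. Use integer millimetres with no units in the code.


translate([423, 385, 383]) cube([1740, 354, 60]);
translate([423, 385, 0]) cube([47, 47, 383]);
translate([423, 692, 0]) cube([47, 47, 383]);
translate([2116, 385, 0]) cube([47, 47, 383]);
translate([2116, 692, 0]) cube([47, 47, 383]);


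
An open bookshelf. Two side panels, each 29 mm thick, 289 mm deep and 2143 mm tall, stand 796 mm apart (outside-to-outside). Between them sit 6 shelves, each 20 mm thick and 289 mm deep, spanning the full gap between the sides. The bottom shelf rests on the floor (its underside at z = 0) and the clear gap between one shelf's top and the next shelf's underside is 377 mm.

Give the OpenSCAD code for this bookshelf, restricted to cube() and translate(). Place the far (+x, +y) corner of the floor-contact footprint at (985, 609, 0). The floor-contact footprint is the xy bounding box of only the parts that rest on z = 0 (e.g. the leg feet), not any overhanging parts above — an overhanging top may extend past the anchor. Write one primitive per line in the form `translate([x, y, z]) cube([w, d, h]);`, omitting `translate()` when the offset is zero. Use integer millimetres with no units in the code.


translate([189, 320, 0]) cube([29, 289, 2143]);
translate([956, 320, 0]) cube([29, 289, 2143]);
translate([218, 320, 0]) cube([738, 289, 20]);
translate([218, 320, 397]) cube([738, 289, 20]);
translate([218, 320, 794]) cube([738, 289, 20]);
translate([218, 320, 1191]) cube([738, 289, 20]);
translate([218, 320, 1588]) cube([738, 289, 20]);
translate([218, 320, 1985]) cube([738, 289, 20]);


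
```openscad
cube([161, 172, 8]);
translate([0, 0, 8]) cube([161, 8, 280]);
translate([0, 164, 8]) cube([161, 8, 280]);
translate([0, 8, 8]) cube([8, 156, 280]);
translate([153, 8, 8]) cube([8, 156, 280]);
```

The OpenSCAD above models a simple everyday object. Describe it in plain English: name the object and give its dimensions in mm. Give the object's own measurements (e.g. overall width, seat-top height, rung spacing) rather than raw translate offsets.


An open-topped rectangular box: outside dimensions 161×172×288 mm, with a uniform wall and base thickness of 8 mm. The base is a full 161×172 slab on the floor; four walls sit on top of the base. The front and back walls (the −y and +y sides) span the full width; the two side walls fit between them.


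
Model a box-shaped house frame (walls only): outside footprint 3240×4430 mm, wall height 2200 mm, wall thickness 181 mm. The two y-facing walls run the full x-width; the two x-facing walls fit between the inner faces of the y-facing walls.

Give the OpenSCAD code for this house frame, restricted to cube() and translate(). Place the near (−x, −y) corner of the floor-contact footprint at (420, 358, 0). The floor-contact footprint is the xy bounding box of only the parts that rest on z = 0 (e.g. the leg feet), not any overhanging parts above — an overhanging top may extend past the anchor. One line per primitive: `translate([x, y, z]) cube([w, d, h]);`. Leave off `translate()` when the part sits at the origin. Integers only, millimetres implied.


translate([420, 358, 0]) cube([3240, 181, 2200]);
translate([420, 4607, 0]) cube([3240, 181, 2200]);
translate([420, 539, 0]) cube([181, 4068, 2200]);
translate([3479, 539, 0]) cube([181, 4068, 2200]);


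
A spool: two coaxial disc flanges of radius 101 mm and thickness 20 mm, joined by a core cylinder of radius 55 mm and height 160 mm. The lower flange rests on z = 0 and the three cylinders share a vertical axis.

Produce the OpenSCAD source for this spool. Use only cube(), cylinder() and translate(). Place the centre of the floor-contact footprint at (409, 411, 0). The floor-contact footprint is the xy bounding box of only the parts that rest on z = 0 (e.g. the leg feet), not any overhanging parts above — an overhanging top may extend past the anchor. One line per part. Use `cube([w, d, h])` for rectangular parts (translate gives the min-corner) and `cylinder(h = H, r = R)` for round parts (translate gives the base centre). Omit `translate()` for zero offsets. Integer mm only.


translate([409, 411, 0]) cylinder(h = 20, r = 101);
translate([409, 411, 20]) cylinder(h = 160, r = 55);
translate([409, 411, 180]) cylinder(h = 20, r = 101);


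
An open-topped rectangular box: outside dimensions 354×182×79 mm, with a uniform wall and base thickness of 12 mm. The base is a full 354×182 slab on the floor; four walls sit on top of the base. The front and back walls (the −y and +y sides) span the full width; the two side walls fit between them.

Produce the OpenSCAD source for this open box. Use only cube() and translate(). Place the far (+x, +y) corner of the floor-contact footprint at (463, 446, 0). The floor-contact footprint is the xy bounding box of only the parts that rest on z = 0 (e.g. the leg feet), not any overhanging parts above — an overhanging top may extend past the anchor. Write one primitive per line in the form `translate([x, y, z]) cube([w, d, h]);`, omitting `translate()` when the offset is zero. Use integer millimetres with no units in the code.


translate([109, 264, 0]) cube([354, 182, 12]);
translate([109, 264, 12]) cube([354, 12, 67]);
translate([109, 434, 12]) cube([354, 12, 67]);
translate([109, 276, 12]) cube([12, 158, 67]);
translate([451, 276, 12]) cube([12, 158, 67]);


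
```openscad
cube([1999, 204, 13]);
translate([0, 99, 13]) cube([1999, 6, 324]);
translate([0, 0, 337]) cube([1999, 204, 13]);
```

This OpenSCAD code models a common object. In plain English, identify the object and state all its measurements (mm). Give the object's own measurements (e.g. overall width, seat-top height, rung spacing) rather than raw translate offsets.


An I-beam lying along x, 1999 mm long. Overall section height 350 mm. Two flanges 204 mm wide (y) and 13 mm thick, one on the floor and one at the top; a web 6 mm thick runs between them, centred on the flange width.


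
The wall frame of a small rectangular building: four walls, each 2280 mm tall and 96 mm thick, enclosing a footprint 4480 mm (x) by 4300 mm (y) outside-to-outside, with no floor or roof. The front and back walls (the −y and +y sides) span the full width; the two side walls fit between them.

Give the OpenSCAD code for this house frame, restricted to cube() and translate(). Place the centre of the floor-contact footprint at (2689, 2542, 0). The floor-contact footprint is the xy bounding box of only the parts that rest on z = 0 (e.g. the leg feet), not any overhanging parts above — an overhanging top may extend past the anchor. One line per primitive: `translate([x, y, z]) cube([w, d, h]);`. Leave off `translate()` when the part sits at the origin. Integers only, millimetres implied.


translate([449, 392, 0]) cube([4480, 96, 2280]);
translate([449, 4596, 0]) cube([4480, 96, 2280]);
translate([449, 488, 0]) cube([96, 4108, 2280]);
translate([4833, 488, 0]) cube([96, 4108, 2280]);


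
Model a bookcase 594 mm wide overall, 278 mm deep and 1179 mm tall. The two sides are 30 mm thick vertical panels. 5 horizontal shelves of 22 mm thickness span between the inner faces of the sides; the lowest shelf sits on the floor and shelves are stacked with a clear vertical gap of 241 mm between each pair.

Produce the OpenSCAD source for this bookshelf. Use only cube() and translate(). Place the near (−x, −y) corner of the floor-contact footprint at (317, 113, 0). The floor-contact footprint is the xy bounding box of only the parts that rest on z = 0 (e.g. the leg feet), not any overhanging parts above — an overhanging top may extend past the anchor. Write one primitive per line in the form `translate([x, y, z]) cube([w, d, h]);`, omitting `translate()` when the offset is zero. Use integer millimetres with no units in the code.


translate([317, 113, 0]) cube([30, 278, 1179]);
translate([881, 113, 0]) cube([30, 278, 1179]);
translate([347, 113, 0]) cube([534, 278, 22]);
translate([347, 113, 263]) cube([534, 278, 22]);
translate([347, 113, 526]) cube([534, 278, 22]);
translate([347, 113, 789]) cube([534, 278, 22]);
translate([347, 113, 1052]) cube([534, 278, 22]);


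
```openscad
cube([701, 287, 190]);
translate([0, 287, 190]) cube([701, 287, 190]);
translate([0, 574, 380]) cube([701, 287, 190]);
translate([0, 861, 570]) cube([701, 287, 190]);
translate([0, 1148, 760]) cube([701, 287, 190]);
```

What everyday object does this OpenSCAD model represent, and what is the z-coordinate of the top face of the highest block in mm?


A staircase. The total rise is 950 mm.

5 identical blocks, each offset up and back from the previous — a staircase. Each step is 190 mm tall and there are 5 of them, so the total rise is 5 × 190 = 950 mm.


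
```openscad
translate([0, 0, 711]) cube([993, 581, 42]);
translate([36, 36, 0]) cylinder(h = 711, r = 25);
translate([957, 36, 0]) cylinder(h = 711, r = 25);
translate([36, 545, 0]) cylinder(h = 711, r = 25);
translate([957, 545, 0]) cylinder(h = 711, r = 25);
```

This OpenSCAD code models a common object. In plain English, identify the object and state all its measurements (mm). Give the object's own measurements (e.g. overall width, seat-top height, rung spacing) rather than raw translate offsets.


A table: top 993 mm (x) × 581 mm (y), 42 mm thick, upper face at z = 753 mm, on four round legs of 50 mm diameter, each leg's bounding box inset 11 mm from the nearest pair of top edges from z = 0 to the bottom of the top.


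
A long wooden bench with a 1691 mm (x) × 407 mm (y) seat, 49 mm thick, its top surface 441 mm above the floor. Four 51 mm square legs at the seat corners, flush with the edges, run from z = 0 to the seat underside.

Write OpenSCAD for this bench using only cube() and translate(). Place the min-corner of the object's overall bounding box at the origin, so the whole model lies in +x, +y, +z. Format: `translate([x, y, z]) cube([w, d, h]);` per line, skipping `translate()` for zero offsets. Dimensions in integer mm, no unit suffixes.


translate([0, 0, 392]) cube([1691, 407, 49]);
cube([51, 51, 392]);
translate([0, 356, 0]) cube([51, 51, 392]);
translate([1640, 0, 0]) cube([51, 51, 392]);
translate([1640, 356, 0]) cube([51, 51, 392]);


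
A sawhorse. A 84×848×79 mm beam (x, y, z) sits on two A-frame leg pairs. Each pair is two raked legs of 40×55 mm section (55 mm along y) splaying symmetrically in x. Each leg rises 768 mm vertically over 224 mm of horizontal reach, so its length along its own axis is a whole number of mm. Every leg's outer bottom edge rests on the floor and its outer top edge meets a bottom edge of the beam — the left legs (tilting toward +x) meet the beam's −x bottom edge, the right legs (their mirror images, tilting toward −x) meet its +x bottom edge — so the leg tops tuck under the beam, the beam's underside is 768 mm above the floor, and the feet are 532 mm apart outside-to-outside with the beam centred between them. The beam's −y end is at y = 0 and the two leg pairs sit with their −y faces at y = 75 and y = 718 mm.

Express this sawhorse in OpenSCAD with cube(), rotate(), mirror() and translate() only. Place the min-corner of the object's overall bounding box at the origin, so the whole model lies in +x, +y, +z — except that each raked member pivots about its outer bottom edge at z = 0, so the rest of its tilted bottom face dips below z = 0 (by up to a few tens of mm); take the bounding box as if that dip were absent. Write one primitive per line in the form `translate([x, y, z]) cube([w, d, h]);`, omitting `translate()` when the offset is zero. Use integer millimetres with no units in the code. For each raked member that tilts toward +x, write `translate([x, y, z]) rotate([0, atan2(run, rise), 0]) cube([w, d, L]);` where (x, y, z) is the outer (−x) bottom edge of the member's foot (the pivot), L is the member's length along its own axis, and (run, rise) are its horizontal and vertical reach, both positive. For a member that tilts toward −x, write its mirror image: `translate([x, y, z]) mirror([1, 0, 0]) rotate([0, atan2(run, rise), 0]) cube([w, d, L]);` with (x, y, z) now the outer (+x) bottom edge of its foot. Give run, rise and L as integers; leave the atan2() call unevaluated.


// leg length = √(224² + 768²) = 800
// right-leg outer foot x = 2·224 + 84 = 532
// beam min-corner = (224, 0, 768)
translate([224, 0, 768]) cube([84, 848, 79]);
translate([0, 75, 0]) rotate([0, atan2(224, 768), 0]) cube([40, 55, 800]);
translate([532, 75, 0]) mirror([1, 0, 0]) rotate([0, atan2(224, 768), 0]) cube([40, 55, 800]);
translate([0, 718, 0]) rotate([0, atan2(224, 768), 0]) cube([40, 55, 800]);
translate([532, 718, 0]) mirror([1, 0, 0]) rotate([0, atan2(224, 768), 0]) cube([40, 55, 800]);


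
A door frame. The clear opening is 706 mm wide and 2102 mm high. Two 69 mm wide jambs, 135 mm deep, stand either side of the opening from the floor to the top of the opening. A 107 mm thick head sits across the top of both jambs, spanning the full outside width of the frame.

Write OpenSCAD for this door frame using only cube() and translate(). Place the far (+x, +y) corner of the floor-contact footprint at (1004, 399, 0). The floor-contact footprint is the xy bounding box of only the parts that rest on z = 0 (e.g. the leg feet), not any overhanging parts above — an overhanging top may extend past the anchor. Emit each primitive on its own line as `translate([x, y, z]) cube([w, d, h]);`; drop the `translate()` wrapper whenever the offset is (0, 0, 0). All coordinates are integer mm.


translate([160, 264, 0]) cube([69, 135, 2102]);
translate([935, 264, 0]) cube([69, 135, 2102]);
translate([160, 264, 2102]) cube([844, 135, 107]);


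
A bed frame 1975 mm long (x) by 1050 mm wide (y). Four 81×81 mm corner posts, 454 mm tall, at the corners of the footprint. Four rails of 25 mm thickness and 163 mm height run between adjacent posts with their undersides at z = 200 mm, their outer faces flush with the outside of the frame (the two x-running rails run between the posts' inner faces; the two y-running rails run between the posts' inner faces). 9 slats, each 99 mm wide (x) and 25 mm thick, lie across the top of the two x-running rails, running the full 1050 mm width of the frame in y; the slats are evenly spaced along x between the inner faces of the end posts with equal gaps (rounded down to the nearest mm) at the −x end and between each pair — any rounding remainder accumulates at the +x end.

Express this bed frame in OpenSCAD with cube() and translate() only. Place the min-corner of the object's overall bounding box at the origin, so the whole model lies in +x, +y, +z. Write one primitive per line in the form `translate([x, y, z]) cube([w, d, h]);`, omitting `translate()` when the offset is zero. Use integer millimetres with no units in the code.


// slat z = rail_z + rail_h = 200 + 163 = 363
// slat gap = ⌊(1813 − 9·99) / 10⌋ = 92
cube([81, 81, 454]);
translate([0, 969, 0]) cube([81, 81, 454]);
translate([1894, 0, 0]) cube([81, 81, 454]);
translate([1894, 969, 0]) cube([81, 81, 454]);
translate([81, 0, 200]) cube([1813, 25, 163]);
translate([81, 1025, 200]) cube([1813, 25, 163]);
translate([0, 81, 200]) cube([25, 888, 163]);
translate([1950, 81, 200]) cube([25, 888, 163]);
translate([173, 0, 363]) cube([99, 1050, 25]);
translate([364, 0, 363]) cube([99, 1050, 25]);
translate([555, 0, 363]) cube([99, 1050, 25]);
translate([746, 0, 363]) cube([99, 1050, 25]);
translate([937, 0, 363]) cube([99, 1050, 25]);
translate([1128, 0, 363]) cube([99, 1050, 25]);
translate([1319, 0, 363]) cube([99, 1050, 25]);
translate([1510, 0, 363]) cube([99, 1050, 25]);
translate([1701, 0, 363]) cube([99, 1050, 25]);


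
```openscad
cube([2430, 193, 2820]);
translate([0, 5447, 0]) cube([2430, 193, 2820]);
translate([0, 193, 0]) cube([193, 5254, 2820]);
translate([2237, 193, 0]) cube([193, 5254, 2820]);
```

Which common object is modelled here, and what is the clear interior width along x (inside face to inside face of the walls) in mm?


A house (or room) frame. The interior width is 2044 mm.

Four 2820 mm walls enclosing a rectangle with no floor or roof — a room or house frame. Outside width is 2430 mm and wall thickness is 193 mm, so the interior width is 2430 − 2 × 193 = 2044 mm.


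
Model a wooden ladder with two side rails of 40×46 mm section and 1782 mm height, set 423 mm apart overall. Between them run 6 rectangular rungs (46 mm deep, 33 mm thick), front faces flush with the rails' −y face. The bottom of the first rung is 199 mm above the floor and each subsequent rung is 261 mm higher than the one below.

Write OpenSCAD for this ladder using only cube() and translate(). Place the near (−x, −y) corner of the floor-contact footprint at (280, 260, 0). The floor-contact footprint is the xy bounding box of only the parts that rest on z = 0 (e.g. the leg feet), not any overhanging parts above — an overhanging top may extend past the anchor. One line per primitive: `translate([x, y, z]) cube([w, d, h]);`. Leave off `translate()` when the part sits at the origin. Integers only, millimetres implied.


translate([280, 260, 0]) cube([40, 46, 1782]);
translate([663, 260, 0]) cube([40, 46, 1782]);
translate([320, 260, 199]) cube([343, 46, 33]);
translate([320, 260, 460]) cube([343, 46, 33]);
translate([320, 260, 721]) cube([343, 46, 33]);
translate([320, 260, 982]) cube([343, 46, 33]);
translate([320, 260, 1243]) cube([343, 46, 33]);
translate([320, 260, 1504]) cube([343, 46, 33]);


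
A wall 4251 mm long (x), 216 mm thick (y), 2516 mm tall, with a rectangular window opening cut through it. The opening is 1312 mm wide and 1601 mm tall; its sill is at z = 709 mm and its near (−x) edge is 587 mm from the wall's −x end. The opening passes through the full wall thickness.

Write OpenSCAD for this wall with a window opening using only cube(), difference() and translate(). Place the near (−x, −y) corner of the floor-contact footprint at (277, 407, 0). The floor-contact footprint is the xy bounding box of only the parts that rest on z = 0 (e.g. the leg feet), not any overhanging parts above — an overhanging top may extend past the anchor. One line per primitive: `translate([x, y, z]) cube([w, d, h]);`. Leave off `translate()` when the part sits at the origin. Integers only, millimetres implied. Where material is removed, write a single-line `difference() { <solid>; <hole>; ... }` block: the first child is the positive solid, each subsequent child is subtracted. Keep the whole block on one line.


difference() { translate([277, 407, 0]) cube([4251, 216, 2516]); translate([864, 407, 709]) cube([1312, 216, 1601]); }


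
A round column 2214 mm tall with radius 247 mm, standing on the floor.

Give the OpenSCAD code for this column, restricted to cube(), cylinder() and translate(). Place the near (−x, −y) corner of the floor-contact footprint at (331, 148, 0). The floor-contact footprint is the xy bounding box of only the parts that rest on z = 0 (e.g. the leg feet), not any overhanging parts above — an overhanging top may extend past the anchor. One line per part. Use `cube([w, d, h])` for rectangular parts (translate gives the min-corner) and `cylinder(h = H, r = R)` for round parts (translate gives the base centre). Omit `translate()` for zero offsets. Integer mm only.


translate([578, 395, 0]) cylinder(h = 2214, r = 247);


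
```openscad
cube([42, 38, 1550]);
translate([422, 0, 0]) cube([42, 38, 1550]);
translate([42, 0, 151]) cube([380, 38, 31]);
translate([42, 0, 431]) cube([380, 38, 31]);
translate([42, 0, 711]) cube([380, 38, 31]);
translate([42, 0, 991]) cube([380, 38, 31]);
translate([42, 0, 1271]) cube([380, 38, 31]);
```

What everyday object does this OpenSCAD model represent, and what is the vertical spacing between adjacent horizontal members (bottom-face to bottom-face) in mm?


A ladder. The rung spacing is 280 mm.

Two tall 42×38 posts with 5 short bars between them — a ladder. Adjacent rungs sit at z = 151 and z = 431, so the spacing is 431 − 151 = 280 mm.


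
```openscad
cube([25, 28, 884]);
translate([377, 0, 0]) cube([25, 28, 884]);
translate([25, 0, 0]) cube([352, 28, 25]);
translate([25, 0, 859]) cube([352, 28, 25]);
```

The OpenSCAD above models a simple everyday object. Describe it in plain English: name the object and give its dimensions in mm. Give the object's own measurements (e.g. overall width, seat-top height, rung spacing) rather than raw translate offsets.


A rectangular picture frame lying in the x–z plane (depth along y). The opening is 352 mm wide (x) by 834 mm tall (z), surrounded by a border 25 mm wide on all four sides. The frame is 28 mm deep and is made of two full-height vertical stiles with two horizontal rails fitted between them.


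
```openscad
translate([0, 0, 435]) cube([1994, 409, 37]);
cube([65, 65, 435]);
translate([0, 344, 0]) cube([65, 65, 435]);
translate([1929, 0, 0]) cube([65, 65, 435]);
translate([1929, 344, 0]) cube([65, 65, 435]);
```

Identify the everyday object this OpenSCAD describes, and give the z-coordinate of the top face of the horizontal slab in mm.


A bench. The seat-top height is 472 mm.

A long slab on four corner posts — a bench. The slab sits at z = 435 with thickness 37, so the top is 435 + 37 = 472 mm.


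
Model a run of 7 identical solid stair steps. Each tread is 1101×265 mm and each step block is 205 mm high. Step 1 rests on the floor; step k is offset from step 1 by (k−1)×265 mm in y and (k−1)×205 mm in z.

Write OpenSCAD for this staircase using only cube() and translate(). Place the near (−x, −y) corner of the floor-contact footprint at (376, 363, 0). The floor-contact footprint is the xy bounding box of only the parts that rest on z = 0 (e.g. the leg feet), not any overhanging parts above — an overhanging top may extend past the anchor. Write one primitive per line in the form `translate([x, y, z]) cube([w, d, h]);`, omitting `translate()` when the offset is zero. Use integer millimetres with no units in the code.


translate([376, 363, 0]) cube([1101, 265, 205]);
translate([376, 628, 205]) cube([1101, 265, 205]);
translate([376, 893, 410]) cube([1101, 265, 205]);
translate([376, 1158, 615]) cube([1101, 265, 205]);
translate([376, 1423, 820]) cube([1101, 265, 205]);
translate([376, 1688, 1025]) cube([1101, 265, 205]);
translate([376, 1953, 1230]) cube([1101, 265, 205]);


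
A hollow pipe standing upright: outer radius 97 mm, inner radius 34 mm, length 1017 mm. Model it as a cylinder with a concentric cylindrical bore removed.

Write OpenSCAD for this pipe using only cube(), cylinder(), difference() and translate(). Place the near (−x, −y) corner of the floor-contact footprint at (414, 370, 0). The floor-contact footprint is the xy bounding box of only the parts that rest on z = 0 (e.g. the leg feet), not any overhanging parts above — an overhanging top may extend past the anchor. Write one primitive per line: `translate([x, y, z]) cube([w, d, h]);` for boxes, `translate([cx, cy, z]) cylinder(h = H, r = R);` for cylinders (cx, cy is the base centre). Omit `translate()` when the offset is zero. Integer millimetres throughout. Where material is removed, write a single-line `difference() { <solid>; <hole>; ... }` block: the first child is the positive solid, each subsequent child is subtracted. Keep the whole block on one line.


difference() { translate([511, 467, 0]) cylinder(h = 1017, r = 97); translate([511, 467, 0]) cylinder(h = 1017, r = 34); }


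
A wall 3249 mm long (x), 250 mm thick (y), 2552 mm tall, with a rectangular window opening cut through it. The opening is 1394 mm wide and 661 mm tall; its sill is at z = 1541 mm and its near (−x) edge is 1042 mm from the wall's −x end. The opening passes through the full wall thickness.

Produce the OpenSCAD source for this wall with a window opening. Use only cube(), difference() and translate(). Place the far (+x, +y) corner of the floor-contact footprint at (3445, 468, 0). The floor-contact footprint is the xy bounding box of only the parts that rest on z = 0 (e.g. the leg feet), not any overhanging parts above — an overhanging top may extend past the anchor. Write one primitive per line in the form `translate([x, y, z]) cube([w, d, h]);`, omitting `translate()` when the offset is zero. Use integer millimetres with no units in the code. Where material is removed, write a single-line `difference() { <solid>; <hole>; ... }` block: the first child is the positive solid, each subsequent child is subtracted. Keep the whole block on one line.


difference() { translate([196, 218, 0]) cube([3249, 250, 2552]); translate([1238, 218, 1541]) cube([1394, 250, 661]); }


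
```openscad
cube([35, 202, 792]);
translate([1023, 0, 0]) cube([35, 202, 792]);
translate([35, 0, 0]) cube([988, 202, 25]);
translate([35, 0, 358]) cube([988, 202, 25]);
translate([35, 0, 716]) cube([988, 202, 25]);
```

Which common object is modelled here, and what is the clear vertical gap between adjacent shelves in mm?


A bookshelf. The clear shelf gap is 333 mm.

Two tall side panels with 3 horizontal boards between them — a bookshelf. The first two shelf undersides are at z = 0 and z = 358; with shelf thickness 25, the clear gap is 358 − 0 − 25 = 333 mm.


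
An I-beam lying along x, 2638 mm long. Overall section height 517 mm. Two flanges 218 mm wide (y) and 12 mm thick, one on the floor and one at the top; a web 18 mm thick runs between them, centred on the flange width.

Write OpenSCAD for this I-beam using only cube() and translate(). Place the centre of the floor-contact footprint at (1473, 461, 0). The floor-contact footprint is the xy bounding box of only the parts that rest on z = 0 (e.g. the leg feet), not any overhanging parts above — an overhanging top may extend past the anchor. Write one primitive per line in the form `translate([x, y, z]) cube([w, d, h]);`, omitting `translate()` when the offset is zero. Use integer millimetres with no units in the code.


translate([154, 352, 0]) cube([2638, 218, 12]);
translate([154, 452, 12]) cube([2638, 18, 493]);
translate([154, 352, 505]) cube([2638, 218, 12]);


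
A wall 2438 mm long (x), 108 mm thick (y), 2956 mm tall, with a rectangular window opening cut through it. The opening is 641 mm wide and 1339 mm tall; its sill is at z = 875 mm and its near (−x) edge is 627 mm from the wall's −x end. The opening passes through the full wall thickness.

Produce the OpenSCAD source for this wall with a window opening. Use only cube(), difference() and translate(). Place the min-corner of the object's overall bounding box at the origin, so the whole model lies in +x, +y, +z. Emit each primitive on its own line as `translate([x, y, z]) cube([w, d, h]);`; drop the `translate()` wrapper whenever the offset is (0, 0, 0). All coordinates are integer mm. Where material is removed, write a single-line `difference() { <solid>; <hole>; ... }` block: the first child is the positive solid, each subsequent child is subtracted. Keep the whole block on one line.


difference() { cube([2438, 108, 2956]); translate([627, 0, 875]) cube([641, 108, 1339]); }


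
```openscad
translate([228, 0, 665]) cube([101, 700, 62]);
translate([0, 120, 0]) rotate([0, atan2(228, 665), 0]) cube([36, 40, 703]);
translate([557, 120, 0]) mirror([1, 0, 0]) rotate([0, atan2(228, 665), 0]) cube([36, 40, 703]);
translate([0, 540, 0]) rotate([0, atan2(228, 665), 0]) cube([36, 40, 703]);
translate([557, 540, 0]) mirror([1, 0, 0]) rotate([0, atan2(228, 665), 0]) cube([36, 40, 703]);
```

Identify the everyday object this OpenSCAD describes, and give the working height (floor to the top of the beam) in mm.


A sawhorse. The overall height is 727 mm.

A beam across two mirrored pairs of raked legs — a sawhorse. The beam's underside is at z = 665 (matching the legs' vertical rise in atan2(228, 665)) and the beam is 62 mm tall, so its top is at 665 + 62 = 727 mm. The raked legs top out at the beam's underside, so that is the highest point.


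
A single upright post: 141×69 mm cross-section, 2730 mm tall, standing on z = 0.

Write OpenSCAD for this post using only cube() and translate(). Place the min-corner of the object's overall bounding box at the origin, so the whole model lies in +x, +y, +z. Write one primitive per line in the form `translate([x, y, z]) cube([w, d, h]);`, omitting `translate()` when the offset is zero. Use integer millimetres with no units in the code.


cube([141, 69, 2730]);


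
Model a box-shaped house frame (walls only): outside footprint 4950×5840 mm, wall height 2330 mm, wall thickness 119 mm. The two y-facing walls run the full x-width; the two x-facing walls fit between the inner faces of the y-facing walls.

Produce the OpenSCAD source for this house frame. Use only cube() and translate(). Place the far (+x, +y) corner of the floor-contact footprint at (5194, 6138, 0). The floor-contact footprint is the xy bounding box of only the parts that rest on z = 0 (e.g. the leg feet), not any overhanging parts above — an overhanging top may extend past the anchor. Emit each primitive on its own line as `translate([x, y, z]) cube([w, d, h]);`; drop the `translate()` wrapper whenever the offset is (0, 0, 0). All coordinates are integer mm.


translate([244, 298, 0]) cube([4950, 119, 2330]);
translate([244, 6019, 0]) cube([4950, 119, 2330]);
translate([244, 417, 0]) cube([119, 5602, 2330]);
translate([5075, 417, 0]) cube([119, 5602, 2330]);


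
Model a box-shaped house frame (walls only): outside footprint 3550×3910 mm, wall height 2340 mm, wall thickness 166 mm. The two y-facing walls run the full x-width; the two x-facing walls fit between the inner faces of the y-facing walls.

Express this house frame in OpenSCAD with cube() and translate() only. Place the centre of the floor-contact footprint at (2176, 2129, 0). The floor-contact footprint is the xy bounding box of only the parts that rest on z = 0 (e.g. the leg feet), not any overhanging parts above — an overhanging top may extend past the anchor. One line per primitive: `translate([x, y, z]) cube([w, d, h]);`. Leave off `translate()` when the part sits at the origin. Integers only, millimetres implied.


translate([401, 174, 0]) cube([3550, 166, 2340]);
translate([401, 3918, 0]) cube([3550, 166, 2340]);
translate([401, 340, 0]) cube([166, 3578, 2340]);
translate([3785, 340, 0]) cube([166, 3578, 2340]);


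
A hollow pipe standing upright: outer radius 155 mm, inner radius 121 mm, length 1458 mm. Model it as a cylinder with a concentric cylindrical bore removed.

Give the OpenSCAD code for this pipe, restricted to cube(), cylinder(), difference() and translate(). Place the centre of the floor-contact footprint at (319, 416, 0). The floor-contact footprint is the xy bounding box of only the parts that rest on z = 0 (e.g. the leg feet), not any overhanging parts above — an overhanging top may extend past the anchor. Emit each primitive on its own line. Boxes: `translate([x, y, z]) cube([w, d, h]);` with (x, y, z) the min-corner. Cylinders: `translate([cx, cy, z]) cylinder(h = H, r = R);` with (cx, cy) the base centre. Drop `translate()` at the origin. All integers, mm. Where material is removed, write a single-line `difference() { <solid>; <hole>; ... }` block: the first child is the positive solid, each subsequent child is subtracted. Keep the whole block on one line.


difference() { translate([319, 416, 0]) cylinder(h = 1458, r = 155); translate([319, 416, 0]) cylinder(h = 1458, r = 121); }


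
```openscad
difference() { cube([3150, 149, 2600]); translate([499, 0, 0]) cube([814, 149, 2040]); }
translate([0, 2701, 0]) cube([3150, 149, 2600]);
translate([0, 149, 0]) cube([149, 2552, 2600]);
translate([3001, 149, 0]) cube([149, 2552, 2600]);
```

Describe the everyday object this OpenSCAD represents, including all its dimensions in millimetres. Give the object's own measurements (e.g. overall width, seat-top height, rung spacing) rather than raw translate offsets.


A single room: four walls, each 2600 mm tall and 149 mm thick, enclosing an outside footprint 3150×2850 mm (x × y), no floor or roof. The front and back walls (−y and +y sides) run the full x-width; the side walls fit between their inner faces. A door opening 814 mm wide and 2040 mm tall is cut through the front wall from the floor up, its −x edge 499 mm from the wall's −x end.


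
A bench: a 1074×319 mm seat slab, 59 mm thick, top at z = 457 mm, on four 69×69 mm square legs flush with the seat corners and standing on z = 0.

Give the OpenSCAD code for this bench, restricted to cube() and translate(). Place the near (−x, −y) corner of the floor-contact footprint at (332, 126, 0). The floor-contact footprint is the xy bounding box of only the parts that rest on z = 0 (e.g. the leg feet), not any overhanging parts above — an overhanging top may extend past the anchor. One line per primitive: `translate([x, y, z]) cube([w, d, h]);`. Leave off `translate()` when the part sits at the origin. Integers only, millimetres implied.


translate([332, 126, 398]) cube([1074, 319, 59]);
translate([332, 126, 0]) cube([69, 69, 398]);
translate([332, 376, 0]) cube([69, 69, 398]);
translate([1337, 126, 0]) cube([69, 69, 398]);
translate([1337, 376, 0]) cube([69, 69, 398]);


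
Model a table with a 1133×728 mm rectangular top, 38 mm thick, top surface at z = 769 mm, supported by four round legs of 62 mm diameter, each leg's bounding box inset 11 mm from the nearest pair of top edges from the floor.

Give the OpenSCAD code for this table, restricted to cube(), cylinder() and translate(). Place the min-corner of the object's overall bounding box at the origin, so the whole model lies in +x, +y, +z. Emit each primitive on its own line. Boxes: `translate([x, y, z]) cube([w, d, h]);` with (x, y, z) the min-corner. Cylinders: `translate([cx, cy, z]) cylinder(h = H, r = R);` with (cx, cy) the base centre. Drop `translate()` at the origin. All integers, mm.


translate([0, 0, 731]) cube([1133, 728, 38]);
translate([42, 42, 0]) cylinder(h = 731, r = 31);
translate([1091, 42, 0]) cylinder(h = 731, r = 31);
translate([42, 686, 0]) cylinder(h = 731, r = 31);
translate([1091, 686, 0]) cylinder(h = 731, r = 31);


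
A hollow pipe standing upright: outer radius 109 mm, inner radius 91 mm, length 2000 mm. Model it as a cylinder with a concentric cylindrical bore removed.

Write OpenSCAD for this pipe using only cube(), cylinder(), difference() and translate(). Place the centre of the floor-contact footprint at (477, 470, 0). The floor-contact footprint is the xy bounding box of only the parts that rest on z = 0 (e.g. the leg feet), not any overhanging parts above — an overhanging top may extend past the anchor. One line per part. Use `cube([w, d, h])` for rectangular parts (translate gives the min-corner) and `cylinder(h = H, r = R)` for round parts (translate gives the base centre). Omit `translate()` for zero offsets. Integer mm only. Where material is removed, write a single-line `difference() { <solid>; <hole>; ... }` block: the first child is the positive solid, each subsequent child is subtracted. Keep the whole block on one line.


difference() { translate([477, 470, 0]) cylinder(h = 2000, r = 109); translate([477, 470, 0]) cylinder(h = 2000, r = 91); }


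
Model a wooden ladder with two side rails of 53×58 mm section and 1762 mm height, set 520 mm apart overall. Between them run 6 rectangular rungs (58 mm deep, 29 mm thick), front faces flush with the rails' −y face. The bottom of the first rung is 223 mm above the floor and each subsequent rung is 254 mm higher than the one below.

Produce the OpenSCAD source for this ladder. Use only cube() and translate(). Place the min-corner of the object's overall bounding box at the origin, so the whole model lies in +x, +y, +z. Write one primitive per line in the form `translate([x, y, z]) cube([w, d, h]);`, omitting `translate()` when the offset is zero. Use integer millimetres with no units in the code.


cube([53, 58, 1762]);
translate([467, 0, 0]) cube([53, 58, 1762]);
translate([53, 0, 223]) cube([414, 58, 29]);
translate([53, 0, 477]) cube([414, 58, 29]);
translate([53, 0, 731]) cube([414, 58, 29]);
translate([53, 0, 985]) cube([414, 58, 29]);
translate([53, 0, 1239]) cube([414, 58, 29]);
translate([53, 0, 1493]) cube([414, 58, 29]);


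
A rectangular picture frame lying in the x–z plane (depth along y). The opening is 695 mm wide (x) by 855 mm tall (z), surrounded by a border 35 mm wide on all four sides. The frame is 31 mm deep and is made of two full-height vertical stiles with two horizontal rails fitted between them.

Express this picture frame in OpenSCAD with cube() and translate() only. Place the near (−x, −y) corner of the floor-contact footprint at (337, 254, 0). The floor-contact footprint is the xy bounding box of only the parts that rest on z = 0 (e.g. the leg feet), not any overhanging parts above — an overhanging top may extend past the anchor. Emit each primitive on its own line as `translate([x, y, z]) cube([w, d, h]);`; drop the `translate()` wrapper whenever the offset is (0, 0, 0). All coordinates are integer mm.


translate([337, 254, 0]) cube([35, 31, 925]);
translate([1067, 254, 0]) cube([35, 31, 925]);
translate([372, 254, 0]) cube([695, 31, 35]);
translate([372, 254, 890]) cube([695, 31, 35]);


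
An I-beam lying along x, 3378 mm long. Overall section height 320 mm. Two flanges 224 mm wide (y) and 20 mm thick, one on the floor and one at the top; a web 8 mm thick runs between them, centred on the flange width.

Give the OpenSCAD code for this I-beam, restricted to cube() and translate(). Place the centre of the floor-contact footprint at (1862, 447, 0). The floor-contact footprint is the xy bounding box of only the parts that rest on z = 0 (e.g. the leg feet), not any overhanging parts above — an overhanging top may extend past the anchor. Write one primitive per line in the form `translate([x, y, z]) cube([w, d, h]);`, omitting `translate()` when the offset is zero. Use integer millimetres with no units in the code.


translate([173, 335, 0]) cube([3378, 224, 20]);
translate([173, 443, 20]) cube([3378, 8, 280]);
translate([173, 335, 300]) cube([3378, 224, 20]);


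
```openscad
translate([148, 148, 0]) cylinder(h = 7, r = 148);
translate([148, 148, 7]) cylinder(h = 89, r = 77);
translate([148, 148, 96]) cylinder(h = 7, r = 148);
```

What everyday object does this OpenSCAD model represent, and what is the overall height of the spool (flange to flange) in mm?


A spool. The overall height is 103 mm.

Three coaxial cylinders, large–small–large — a spool. Two 7 mm flanges and a 89 mm core give 7 + 89 + 7 = 103 mm.


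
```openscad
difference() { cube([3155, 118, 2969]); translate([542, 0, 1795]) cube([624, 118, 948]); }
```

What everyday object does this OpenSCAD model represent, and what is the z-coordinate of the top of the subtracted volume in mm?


A wall with a window opening. The window head height is 2743 mm.

A wall with a rectangular opening subtracted — a window. Sill at z = 1795, opening 948 mm tall, so the head is at 1795 + 948 = 2743 mm.


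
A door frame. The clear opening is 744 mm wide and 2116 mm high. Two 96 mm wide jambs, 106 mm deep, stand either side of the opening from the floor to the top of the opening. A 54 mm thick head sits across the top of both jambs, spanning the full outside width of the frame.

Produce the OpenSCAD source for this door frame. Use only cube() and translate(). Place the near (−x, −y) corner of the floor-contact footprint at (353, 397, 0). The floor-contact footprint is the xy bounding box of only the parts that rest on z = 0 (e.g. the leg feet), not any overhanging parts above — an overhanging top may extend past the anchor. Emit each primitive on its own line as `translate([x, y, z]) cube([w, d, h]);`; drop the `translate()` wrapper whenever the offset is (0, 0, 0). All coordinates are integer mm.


translate([353, 397, 0]) cube([96, 106, 2116]);
translate([1193, 397, 0]) cube([96, 106, 2116]);
translate([353, 397, 2116]) cube([936, 106, 54]);
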